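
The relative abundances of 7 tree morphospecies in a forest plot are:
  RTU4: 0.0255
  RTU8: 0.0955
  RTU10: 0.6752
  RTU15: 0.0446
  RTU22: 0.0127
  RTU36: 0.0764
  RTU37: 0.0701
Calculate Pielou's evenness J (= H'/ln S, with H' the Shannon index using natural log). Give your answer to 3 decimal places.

H' = −Σ pᵢ ln pᵢ = −((-0.09356) + (-0.22429) + (-0.26518) + (-0.13871) + (-0.05545) + (-0.19648) + (-0.18631)) = 1.15999 (working shown to 5 dp, full precision carried).
With S = 7 species, ln S = 1.94591, so J = 1.15999/1.94591 = 0.59612, i.e. 0.596 to 3 decimal places.

0.596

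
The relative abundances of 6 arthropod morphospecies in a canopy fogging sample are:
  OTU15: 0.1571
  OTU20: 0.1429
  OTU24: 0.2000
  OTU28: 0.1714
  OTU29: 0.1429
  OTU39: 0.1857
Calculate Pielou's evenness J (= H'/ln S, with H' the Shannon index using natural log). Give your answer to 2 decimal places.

H' = −Σ pᵢ ln pᵢ = −((-0.2908) + (-0.2780) + (-0.3219) + (-0.3023) + (-0.2780) + (-0.3126)) = 1.7837 (working shown to 4 dp, full precision carried).
With S = 6 species, ln S = 1.7918, so J = 1.7837/1.7918 = 0.9955, i.e. 1.00 to 2 decimal places.

1.00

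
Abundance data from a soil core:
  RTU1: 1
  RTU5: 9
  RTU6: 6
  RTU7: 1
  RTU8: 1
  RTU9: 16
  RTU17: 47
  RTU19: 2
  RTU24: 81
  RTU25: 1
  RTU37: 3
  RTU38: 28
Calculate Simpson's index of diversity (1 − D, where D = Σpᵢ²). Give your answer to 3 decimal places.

0.741

Total N = 1+9+6+1+1+16+47+2+81+1+3+28 = 196, so the proportions are 0.0051, 0.04592, 0.03061, 0.0051, 0.0051, 0.08163, 0.2398, 0.0102, 0.41327, 0.0051, 0.01531, 0.14286 (working shown to 5 dp, full precision carried).
D = 0.0051² + 0.04592² + 0.03061² + 0.0051² + 0.0051² + 0.08163² + 0.2398² + 0.0102² + 0.41327² + 0.0051² + 0.01531² + 0.14286² = 0.00003 + 0.00211 + 0.00094 + 0.00003 + 0.00003 + 0.00666 + 0.05750 + 0.00010 + 0.17079 + 0.00003 + 0.00023 + 0.02041 = 0.25885.
So 1 − D = 0.74115, i.e. 0.741 to 3 decimal places.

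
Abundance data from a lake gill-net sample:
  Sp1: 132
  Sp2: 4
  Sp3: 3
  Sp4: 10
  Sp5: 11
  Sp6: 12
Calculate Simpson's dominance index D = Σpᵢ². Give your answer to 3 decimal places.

Total N = 132+4+3+10+11+12 = 172, so the proportions are 0.76744, 0.02326, 0.01744, 0.05814, 0.06395, 0.06977 (working shown to 5 dp, full precision carried).
D = 0.76744² + 0.02326² + 0.01744² + 0.05814² + 0.06395² + 0.06977² = 0.58897 + 0.00054 + 0.00030 + 0.00338 + 0.00409 + 0.00487 = 0.60215.
To 3 decimal places, D = 0.602.

0.602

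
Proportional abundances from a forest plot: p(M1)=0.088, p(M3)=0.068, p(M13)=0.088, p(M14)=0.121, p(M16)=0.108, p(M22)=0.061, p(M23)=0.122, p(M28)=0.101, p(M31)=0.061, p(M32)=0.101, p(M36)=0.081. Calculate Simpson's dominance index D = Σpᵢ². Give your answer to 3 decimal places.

0.096

D = 0.088² + 0.068² + 0.088² + 0.121² + 0.108² + 0.061² + 0.122² + 0.101² + 0.061² + 0.101² + 0.081² = 0.00774 + 0.00462 + 0.00774 + 0.01464 + 0.01166 + 0.00372 + 0.01488 + 0.01020 + 0.00372 + 0.01020 + 0.00656 = 0.09571 (working shown to 5 dp, full precision carried).
To 3 decimal places, D = 0.096.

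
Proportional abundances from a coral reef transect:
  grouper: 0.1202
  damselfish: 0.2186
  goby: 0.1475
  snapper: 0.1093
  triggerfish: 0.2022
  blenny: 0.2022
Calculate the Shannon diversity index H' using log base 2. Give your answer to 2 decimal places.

2.54

Each pᵢ log₂ pᵢ term (working shown to 4 dp, full precision carried): 0.1202×(-3.0565)=-0.3674, 0.2186×(-2.1936)=-0.4795, 0.1475×(-2.7612)=-0.4073, 0.1093×(-3.1936)=-0.3491, 0.2022×(-2.3061)=-0.4663, 0.2022×(-2.3061)=-0.4663.
Sum = -2.5359, so H' = 2.54.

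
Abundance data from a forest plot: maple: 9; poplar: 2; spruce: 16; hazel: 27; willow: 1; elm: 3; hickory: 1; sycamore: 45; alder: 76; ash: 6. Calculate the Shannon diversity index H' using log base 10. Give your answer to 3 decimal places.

0.707

Total N = 9+2+16+27+1+3+1+45+76+6 = 186, so the proportions are 0.04839, 0.01075, 0.08602, 0.14516, 0.00538, 0.01613, 0.00538, 0.24194, 0.4086, 0.03226 (working shown to 5 dp, full precision carried).
Each pᵢ log₁₀ pᵢ term: 0.04839×(-1.31527)=-0.06364, 0.01075×(-1.96848)=-0.02117, 0.08602×(-1.06539)=-0.09165, 0.14516×(-0.83815)=-0.12167, 0.00538×(-2.26951)=-0.01220, 0.01613×(-1.79239)=-0.02891, 0.00538×(-2.26951)=-0.01220, 0.24194×(-0.61630)=-0.14910, 0.4086×(-0.38870)=-0.15882, 0.03226×(-1.49136)=-0.04811.
Sum = -0.70747, so H' = 0.707.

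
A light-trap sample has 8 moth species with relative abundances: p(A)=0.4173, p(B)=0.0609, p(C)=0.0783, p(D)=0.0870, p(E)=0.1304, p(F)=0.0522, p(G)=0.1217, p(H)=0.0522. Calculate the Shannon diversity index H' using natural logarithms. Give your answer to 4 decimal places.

Each pᵢ ln pᵢ term (working shown to 6 dp, full precision carried): 0.4173×(-0.873950)=-0.364699, 0.0609×(-2.798522)=-0.170430, 0.0783×(-2.547208)=-0.199446, 0.087×(-2.441847)=-0.212441, 0.1304×(-2.037149)=-0.265644, 0.0522×(-2.952673)=-0.154130, 0.1217×(-2.106196)=-0.256324, 0.0522×(-2.952673)=-0.154130.
Sum = -1.777244, so H' = 1.7772.

1.7772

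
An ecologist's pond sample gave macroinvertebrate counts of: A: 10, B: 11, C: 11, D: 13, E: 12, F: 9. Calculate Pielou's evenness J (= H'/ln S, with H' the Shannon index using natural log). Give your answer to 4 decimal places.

0.9961

Total N = 10+11+11+13+12+9 = 66, so the proportions are 0.151515, 0.166667, 0.166667, 0.19697, 0.181818, 0.136364 (working shown to 6 dp, full precision carried).
H' = −Σ pᵢ ln pᵢ = −((-0.285920) + (-0.298627) + (-0.298627) + (-0.320018) + (-0.309954) + (-0.271695)) = 1.784840.
With S = 6 species, ln S = 1.791759, so J = 1.784840/1.791759 = 0.996138, i.e. 0.9961 to 4 decimal places.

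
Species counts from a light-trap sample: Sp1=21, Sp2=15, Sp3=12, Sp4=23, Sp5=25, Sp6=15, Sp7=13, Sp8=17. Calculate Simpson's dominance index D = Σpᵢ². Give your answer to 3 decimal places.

Total N = 21+15+12+23+25+15+13+17 = 141, so the proportions are 0.14894, 0.10638, 0.08511, 0.16312, 0.1773, 0.10638, 0.0922, 0.12057 (working shown to 5 dp, full precision carried).
D = 0.14894² + 0.10638² + 0.08511² + 0.16312² + 0.1773² + 0.10638² + 0.0922² + 0.12057² = 0.02218 + 0.01132 + 0.00724 + 0.02661 + 0.03144 + 0.01132 + 0.00850 + 0.01454 = 0.13314.
To 3 decimal places, D = 0.133.

0.133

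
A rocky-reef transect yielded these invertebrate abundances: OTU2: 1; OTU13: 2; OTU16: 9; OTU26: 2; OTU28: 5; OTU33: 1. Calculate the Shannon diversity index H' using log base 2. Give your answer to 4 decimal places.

Total N = 1+2+9+2+5+1 = 20, so the proportions are 0.05, 0.1, 0.45, 0.1, 0.25, 0.05 (working shown to 6 dp, full precision carried).
Each pᵢ log₂ pᵢ term: 0.05×(-4.321928)=-0.216096, 0.1×(-3.321928)=-0.332193, 0.45×(-1.152003)=-0.518401, 0.1×(-3.321928)=-0.332193, 0.25×(-2.000000)=-0.500000, 0.05×(-4.321928)=-0.216096.
Sum = -2.114980, so H' = 2.1150.

2.1150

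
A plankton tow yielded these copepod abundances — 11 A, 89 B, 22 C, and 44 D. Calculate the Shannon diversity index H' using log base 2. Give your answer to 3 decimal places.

1.636

Total N = 11+89+22+44 = 166, so the proportions are 0.06627, 0.53614, 0.13253, 0.26506 (working shown to 5 dp, full precision carried).
Each pᵢ log₂ pᵢ term: 0.06627×(-3.91561)=-0.25947, 0.53614×(-0.89931)=-0.48216, 0.13253×(-2.91561)=-0.38641, 0.26506×(-1.91561)=-0.50775.
Sum = -1.63578, so H' = 1.636.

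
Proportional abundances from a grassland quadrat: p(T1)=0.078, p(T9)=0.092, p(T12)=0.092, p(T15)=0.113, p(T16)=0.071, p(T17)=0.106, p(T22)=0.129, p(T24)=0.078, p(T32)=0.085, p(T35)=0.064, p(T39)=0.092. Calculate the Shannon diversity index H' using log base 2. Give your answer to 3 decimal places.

Each pᵢ log₂ pᵢ term (working shown to 5 dp, full precision carried): 0.078×(-3.68038)=-0.28707, 0.092×(-3.44222)=-0.31668, 0.092×(-3.44222)=-0.31668, 0.113×(-3.14561)=-0.35545, 0.071×(-3.81604)=-0.27094, 0.106×(-3.23786)=-0.34321, 0.129×(-2.95456)=-0.38114, 0.078×(-3.68038)=-0.28707, 0.085×(-3.55639)=-0.30229, 0.064×(-3.96578)=-0.25381, 0.092×(-3.44222)=-0.31668.
Sum = -3.43104, so H' = 3.431.

3.431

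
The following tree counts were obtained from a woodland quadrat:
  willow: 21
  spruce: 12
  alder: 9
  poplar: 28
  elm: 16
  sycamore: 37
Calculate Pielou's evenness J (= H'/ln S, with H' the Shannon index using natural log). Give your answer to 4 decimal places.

0.9397

Total N = 21+12+9+28+16+37 = 123, so the proportions are 0.170732, 0.097561, 0.073171, 0.227642, 0.130081, 0.300813 (working shown to 6 dp, full precision carried).
H' = −Σ pᵢ ln pᵢ = −((-0.301796) + (-0.227051) + (-0.191339) + (-0.336906) + (-0.265313) + (-0.361357)) = 1.683762.
With S = 6 species, ln S = 1.791759, so J = 1.683762/1.791759 = 0.939725, i.e. 0.9397 to 4 decimal places.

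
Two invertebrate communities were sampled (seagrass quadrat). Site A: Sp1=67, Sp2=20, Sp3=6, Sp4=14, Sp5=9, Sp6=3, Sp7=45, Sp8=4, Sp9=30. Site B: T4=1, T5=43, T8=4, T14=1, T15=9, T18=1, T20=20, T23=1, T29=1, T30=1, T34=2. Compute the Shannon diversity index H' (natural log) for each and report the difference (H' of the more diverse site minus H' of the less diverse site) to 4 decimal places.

Site A: N=198, proportions 0.3383838, 0.1010101, 0.030303, 0.0707071, 0.0454545, 0.0151515, 0.2272727, 0.020202, 0.1515152, giving H' = 1.7969631 (working shown to 7 dp, full precision carried).
Site B: N=84, proportions 0.0119048, 0.5119048, 0.047619, 0.0119048, 0.1071429, 0.0119048, 0.2380952, 0.0119048, 0.0119048, 0.0119048, 0.0238095, giving H' = 1.4742365.
Difference = |1.7969631 − 1.4742365| = 0.3227266, i.e. 0.3227 to 4 decimal places.

0.3227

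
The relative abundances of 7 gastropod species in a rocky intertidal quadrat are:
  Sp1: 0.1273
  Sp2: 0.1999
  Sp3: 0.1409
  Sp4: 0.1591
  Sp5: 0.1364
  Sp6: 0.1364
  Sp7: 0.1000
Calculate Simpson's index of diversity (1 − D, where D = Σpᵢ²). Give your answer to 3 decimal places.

D = 0.1273² + 0.1999² + 0.1409² + 0.1591² + 0.1364² + 0.1364² + 0.1² = 0.01621 + 0.03996 + 0.01985 + 0.02531 + 0.01860 + 0.01860 + 0.01000 = 0.14854 (working shown to 5 dp, full precision carried).
So 1 − D = 0.85146, i.e. 0.851 to 3 decimal places.

0.851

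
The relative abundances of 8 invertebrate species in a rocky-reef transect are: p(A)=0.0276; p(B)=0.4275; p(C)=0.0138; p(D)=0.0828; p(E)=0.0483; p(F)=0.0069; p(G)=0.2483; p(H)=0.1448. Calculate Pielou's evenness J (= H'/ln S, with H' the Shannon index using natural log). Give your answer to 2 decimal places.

H' = −Σ pᵢ ln pᵢ = −((-0.0991) + (-0.3633) + (-0.0591) + (-0.2063) + (-0.1464) + (-0.0343) + (-0.3459) + (-0.2798)) = 1.5342 (working shown to 4 dp, full precision carried).
With S = 8 species, ln S = 2.0794, so J = 1.5342/2.0794 = 0.7378, i.e. 0.74 to 2 decimal places.

0.74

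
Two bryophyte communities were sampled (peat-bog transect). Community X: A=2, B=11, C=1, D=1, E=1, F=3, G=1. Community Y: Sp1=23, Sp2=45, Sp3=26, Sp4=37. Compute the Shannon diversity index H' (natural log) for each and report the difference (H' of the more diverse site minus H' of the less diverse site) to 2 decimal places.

Community X: N=20, proportions 0.1, 0.55, 0.05, 0.05, 0.05, 0.15, 0.05, giving H' = 1.442783 (working shown to 6 dp, full precision carried).
Community Y: N=131, proportions 0.175573, 0.343511, 0.198473, 0.282443, giving H' = 1.350536.
Difference = |1.442783 − 1.350536| = 0.092247, i.e. 0.09 to 2 decimal places.

0.09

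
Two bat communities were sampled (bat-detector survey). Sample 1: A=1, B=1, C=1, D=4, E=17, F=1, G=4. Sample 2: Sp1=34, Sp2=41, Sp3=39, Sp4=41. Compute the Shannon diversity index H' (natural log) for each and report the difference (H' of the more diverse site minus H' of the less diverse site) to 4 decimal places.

0.0595

Sample 1: N=29, proportions 0.034483, 0.034483, 0.034483, 0.137931, 0.586207, 0.034483, 0.137931, giving H' = 1.324021 (working shown to 6 dp, full precision carried).
Sample 2: N=155, proportions 0.219355, 0.264516, 0.251613, 0.264516, giving H' = 1.383502.
Difference = |1.324021 − 1.383502| = 0.059481, i.e. 0.0595 to 4 decimal places.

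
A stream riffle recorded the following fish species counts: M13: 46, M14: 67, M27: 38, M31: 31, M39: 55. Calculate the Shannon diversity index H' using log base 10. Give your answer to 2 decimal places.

0.68

Total N = 46+67+38+31+55 = 237, so the proportions are 0.1941, 0.2827, 0.1603, 0.1308, 0.2321 (working shown to 4 dp, full precision carried).
Each pᵢ log₁₀ pᵢ term: 0.1941×(-0.7120)=-0.1382, 0.2827×(-0.5487)=-0.1551, 0.1603×(-0.7950)=-0.1275, 0.1308×(-0.8834)=-0.1155, 0.2321×(-0.6344)=-0.1472.
Sum = -0.6835, so H' = 0.68.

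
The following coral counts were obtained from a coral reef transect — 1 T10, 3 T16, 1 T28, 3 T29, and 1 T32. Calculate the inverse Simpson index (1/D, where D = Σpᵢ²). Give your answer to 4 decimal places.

Total N = 1+3+1+3+1 = 9, so the proportions are 0.11111111, 0.33333333, 0.11111111, 0.33333333, 0.11111111 (working shown to 8 dp, full precision carried).
D = 0.11111111² + 0.33333333² + 0.11111111² + 0.33333333² + 0.11111111² = 0.01234568 + 0.11111111 + 0.01234568 + 0.11111111 + 0.01234568 = 0.25925926.
So 1/D = 3.857143, i.e. 3.8571 to 4 decimal places.

3.8571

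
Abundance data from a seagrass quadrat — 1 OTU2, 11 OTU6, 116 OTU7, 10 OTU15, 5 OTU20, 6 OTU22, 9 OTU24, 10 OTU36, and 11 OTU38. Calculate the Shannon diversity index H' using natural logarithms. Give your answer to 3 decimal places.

Total N = 1+11+116+10+5+6+9+10+11 = 179, so the proportions are 0.00559, 0.06145, 0.64804, 0.05587, 0.02793, 0.03352, 0.05028, 0.05587, 0.06145 (working shown to 5 dp, full precision carried).
Each pᵢ ln pᵢ term: 0.00559×(-5.18739)=-0.02898, 0.06145×(-2.78949)=-0.17142, 0.64804×(-0.43380)=-0.28112, 0.05587×(-2.88480)=-0.16116, 0.02793×(-3.57795)=-0.09994, 0.03352×(-3.39563)=-0.11382, 0.05028×(-2.99016)=-0.15034, 0.05587×(-2.88480)=-0.16116, 0.06145×(-2.78949)=-0.17142.
Sum = -1.33937, so H' = 1.339.

1.339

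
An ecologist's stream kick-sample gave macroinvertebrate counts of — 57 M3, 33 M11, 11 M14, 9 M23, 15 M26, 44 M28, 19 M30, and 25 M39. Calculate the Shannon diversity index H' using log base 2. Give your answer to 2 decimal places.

Total N = 57+33+11+9+15+44+19+25 = 213, so the proportions are 0.2676, 0.1549, 0.0516, 0.0423, 0.0704, 0.2066, 0.0892, 0.1174 (working shown to 4 dp, full precision carried).
Each pᵢ log₂ pᵢ term: 0.2676×(-1.9018)=-0.5089, 0.1549×(-2.6903)=-0.4168, 0.0516×(-4.2753)=-0.2208, 0.0423×(-4.5648)=-0.1929, 0.0704×(-3.8278)=-0.2696, 0.2066×(-2.2753)=-0.4700, 0.0892×(-3.4868)=-0.3110, 0.1174×(-3.0909)=-0.3628.
Sum = -2.7528, so H' = 2.75.

2.75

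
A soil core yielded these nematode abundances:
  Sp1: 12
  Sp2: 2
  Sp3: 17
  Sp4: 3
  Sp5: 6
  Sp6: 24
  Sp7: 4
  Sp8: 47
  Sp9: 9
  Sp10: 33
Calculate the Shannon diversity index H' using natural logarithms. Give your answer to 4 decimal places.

Total N = 12+2+17+3+6+24+4+47+9+33 = 157, so the proportions are 0.076433, 0.012739, 0.10828, 0.019108, 0.038217, 0.152866, 0.025478, 0.299363, 0.057325, 0.210191 (working shown to 6 dp, full precision carried).
Each pᵢ ln pᵢ term: 0.076433×(-2.571339)=-0.196535, 0.012739×(-4.363099)=-0.055581, 0.10828×(-2.223032)=-0.240711, 0.019108×(-3.957634)=-0.075624, 0.038217×(-3.264486)=-0.124757, 0.152866×(-1.878192)=-0.287112, 0.025478×(-3.669951)=-0.093502, 0.299363×(-1.206098)=-0.361061, 0.057325×(-2.859021)=-0.163893, 0.210191×(-1.559738)=-0.327843.
Sum = -1.926619, so H' = 1.9266.

1.9266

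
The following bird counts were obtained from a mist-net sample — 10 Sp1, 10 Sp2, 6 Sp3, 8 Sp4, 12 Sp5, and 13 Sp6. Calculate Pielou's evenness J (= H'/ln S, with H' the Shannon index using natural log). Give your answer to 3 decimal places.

0.984

Total N = 10+10+6+8+12+13 = 59, so the proportions are 0.16949, 0.16949, 0.10169, 0.13559, 0.20339, 0.22034 (working shown to 5 dp, full precision carried).
H' = −Σ pᵢ ln pᵢ = −((-0.30084) + (-0.30084) + (-0.23245) + (-0.27093) + (-0.32392) + (-0.33328)) = 1.76227.
With S = 6 species, ln S = 1.79176, so J = 1.76227/1.79176 = 0.98354, i.e. 0.984 to 3 decimal places.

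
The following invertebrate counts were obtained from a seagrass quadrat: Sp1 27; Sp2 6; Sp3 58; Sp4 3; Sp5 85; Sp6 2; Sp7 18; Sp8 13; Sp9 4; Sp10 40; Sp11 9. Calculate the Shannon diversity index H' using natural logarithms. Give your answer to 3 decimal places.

1.897

Total N = 27+6+58+3+85+2+18+13+4+40+9 = 265, so the proportions are 0.10189, 0.02264, 0.21887, 0.01132, 0.32075, 0.00755, 0.06792, 0.04906, 0.01509, 0.15094, 0.03396 (working shown to 5 dp, full precision carried).
Each pᵢ ln pᵢ term: 0.10189×(-2.28389)=-0.23270, 0.02264×(-3.78797)=-0.08577, 0.21887×(-1.51929)=-0.33252, 0.01132×(-4.48112)=-0.05073, 0.32075×(-1.13708)=-0.36472, 0.00755×(-4.88658)=-0.03688, 0.06792×(-2.68936)=-0.18267, 0.04906×(-3.01478)=-0.14789, 0.01509×(-4.19344)=-0.06330, 0.15094×(-1.89085)=-0.28541, 0.03396×(-3.38251)=-0.11488.
Sum = -1.89747, so H' = 1.897.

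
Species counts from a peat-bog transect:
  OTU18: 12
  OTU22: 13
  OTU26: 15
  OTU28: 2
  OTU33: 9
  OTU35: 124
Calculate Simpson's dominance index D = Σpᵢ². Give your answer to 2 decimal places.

Total N = 12+13+15+2+9+124 = 175, so the proportions are 0.0686, 0.0743, 0.0857, 0.0114, 0.0514, 0.7086 (working shown to 4 dp, full precision carried).
D = 0.0686² + 0.0743² + 0.0857² + 0.0114² + 0.0514² + 0.7086² = 0.0047 + 0.0055 + 0.0073 + 0.0001 + 0.0026 + 0.5021 = 0.5224.
To 2 decimal places, D = 0.52.

0.52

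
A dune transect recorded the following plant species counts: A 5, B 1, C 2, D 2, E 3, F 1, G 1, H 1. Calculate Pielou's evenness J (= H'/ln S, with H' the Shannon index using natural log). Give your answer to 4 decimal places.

0.9091

Total N = 5+1+2+2+3+1+1+1 = 16, so the proportions are 0.3125, 0.0625, 0.125, 0.125, 0.1875, 0.0625, 0.0625, 0.0625 (working shown to 6 dp, full precision carried).
H' = −Σ pᵢ ln pᵢ = −((-0.363485) + (-0.173287) + (-0.259930) + (-0.259930) + (-0.313871) + (-0.173287) + (-0.173287) + (-0.173287)) = 1.890363.
With S = 8 species, ln S = 2.079442, so J = 1.890363/2.079442 = 0.909072, i.e. 0.9091 to 4 decimal places.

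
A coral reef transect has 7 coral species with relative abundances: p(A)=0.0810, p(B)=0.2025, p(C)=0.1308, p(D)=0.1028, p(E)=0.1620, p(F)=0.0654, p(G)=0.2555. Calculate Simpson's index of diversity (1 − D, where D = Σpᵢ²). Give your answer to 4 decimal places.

D = 0.081² + 0.2025² + 0.1308² + 0.1028² + 0.162² + 0.0654² + 0.2555² = 0.006561 + 0.041006 + 0.017109 + 0.010568 + 0.026244 + 0.004277 + 0.065280 = 0.171045 (working shown to 6 dp, full precision carried).
So 1 − D = 0.828955, i.e. 0.8290 to 4 decimal places.

0.8290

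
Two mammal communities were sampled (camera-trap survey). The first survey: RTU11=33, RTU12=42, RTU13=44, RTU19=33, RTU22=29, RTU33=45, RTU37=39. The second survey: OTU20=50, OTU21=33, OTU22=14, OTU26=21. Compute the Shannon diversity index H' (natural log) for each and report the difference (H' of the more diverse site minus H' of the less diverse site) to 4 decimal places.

The first survey: N=265, proportions 0.1245283, 0.1584906, 0.1660377, 0.1245283, 0.109434, 0.1698113, 0.1471698, giving H' = 1.9341213 (working shown to 7 dp, full precision carried).
The second survey: N=118, proportions 0.4237288, 0.279661, 0.1186441, 0.1779661, giving H' = 1.2802806.
Difference = |1.9341213 − 1.2802806| = 0.6538407, i.e. 0.6538 to 4 decimal places.

0.6538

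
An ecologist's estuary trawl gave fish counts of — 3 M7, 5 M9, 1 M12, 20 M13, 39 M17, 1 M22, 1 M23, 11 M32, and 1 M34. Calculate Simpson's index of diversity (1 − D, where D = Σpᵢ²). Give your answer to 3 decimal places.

0.691

Total N = 3+5+1+20+39+1+1+11+1 = 82, so the proportions are 0.03659, 0.06098, 0.0122, 0.2439, 0.47561, 0.0122, 0.0122, 0.13415, 0.0122 (working shown to 5 dp, full precision carried).
D = 0.03659² + 0.06098² + 0.0122² + 0.2439² + 0.47561² + 0.0122² + 0.0122² + 0.13415² + 0.0122² = 0.00134 + 0.00372 + 0.00015 + 0.05949 + 0.22620 + 0.00015 + 0.00015 + 0.01800 + 0.00015 = 0.30934.
So 1 − D = 0.69066, i.e. 0.691 to 3 decimal places.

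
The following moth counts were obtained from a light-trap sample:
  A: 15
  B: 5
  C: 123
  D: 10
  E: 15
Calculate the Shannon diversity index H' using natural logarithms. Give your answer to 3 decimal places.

0.932

Total N = 15+5+123+10+15 = 168, so the proportions are 0.08929, 0.02976, 0.73214, 0.05952, 0.08929 (working shown to 5 dp, full precision carried).
Each pᵢ ln pᵢ term: 0.08929×(-2.41591)=-0.21571, 0.02976×(-3.51453)=-0.10460, 0.73214×(-0.31178)=-0.22827, 0.05952×(-2.82138)=-0.16794, 0.08929×(-2.41591)=-0.21571.
Sum = -0.93222, so H' = 0.932.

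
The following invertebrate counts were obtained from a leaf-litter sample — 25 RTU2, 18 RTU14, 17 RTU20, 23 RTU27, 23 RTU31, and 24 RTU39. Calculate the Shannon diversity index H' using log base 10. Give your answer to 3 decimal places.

0.774

Total N = 25+18+17+23+23+24 = 130, so the proportions are 0.19231, 0.13846, 0.13077, 0.17692, 0.17692, 0.18462 (working shown to 5 dp, full precision carried).
Each pᵢ log₁₀ pᵢ term: 0.19231×(-0.71600)=-0.13769, 0.13846×(-0.85867)=-0.11889, 0.13077×(-0.88349)=-0.11553, 0.17692×(-0.75222)=-0.13308, 0.17692×(-0.75222)=-0.13308, 0.18462×(-0.73373)=-0.13546.
Sum = -0.77375, so H' = 0.774.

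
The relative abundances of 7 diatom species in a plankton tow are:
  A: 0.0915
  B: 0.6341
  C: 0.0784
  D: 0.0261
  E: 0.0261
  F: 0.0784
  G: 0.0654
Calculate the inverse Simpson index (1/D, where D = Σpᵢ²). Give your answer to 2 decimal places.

D = 0.0915² + 0.6341² + 0.0784² + 0.0261² + 0.0261² + 0.0784² + 0.0654² = 0.00837 + 0.40208 + 0.00615 + 0.00068 + 0.00068 + 0.00615 + 0.00428 = 0.42839 (working shown to 5 dp, full precision carried).
So 1/D = 2.3343, i.e. 2.33 to 2 decimal places.

2.33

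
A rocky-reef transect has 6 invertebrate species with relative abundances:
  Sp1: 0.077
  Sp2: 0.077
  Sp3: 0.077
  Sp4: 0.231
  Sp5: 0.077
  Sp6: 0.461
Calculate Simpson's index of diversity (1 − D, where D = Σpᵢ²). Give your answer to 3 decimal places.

0.710

D = 0.077² + 0.077² + 0.077² + 0.231² + 0.077² + 0.461² = 0.00593 + 0.00593 + 0.00593 + 0.05336 + 0.00593 + 0.21252 = 0.28960 (working shown to 5 dp, full precision carried).
So 1 − D = 0.71040, i.e. 0.710 to 3 decimal places.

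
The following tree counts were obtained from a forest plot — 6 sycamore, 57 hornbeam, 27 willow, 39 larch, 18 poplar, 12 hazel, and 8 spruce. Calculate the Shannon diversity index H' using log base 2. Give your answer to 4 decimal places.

2.4461

Total N = 6+57+27+39+18+12+8 = 167, so the proportions are 0.035928, 0.341317, 0.161677, 0.233533, 0.107784, 0.071856, 0.047904 (working shown to 6 dp, full precision carried).
Each pᵢ log₂ pᵢ term: 0.035928×(-4.798742)=-0.172410, 0.341317×(-1.550814)=-0.529320, 0.161677×(-2.628817)=-0.425018, 0.233533×(-2.098302)=-0.490023, 0.107784×(-3.213779)=-0.346395, 0.071856×(-3.798742)=-0.272963, 0.047904×(-4.383704)=-0.209998.
Sum = -2.446127, so H' = 2.4461.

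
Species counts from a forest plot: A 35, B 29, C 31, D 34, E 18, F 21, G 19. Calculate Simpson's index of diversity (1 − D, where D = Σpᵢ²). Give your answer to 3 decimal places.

0.848

Total N = 35+29+31+34+18+21+19 = 187, so the proportions are 0.18717, 0.15508, 0.16578, 0.18182, 0.09626, 0.1123, 0.1016 (working shown to 5 dp, full precision carried).
D = 0.18717² + 0.15508² + 0.16578² + 0.18182² + 0.09626² + 0.1123² + 0.1016² = 0.03503 + 0.02405 + 0.02748 + 0.03306 + 0.00927 + 0.01261 + 0.01032 = 0.15182.
So 1 − D = 0.84818, i.e. 0.848 to 3 decimal places.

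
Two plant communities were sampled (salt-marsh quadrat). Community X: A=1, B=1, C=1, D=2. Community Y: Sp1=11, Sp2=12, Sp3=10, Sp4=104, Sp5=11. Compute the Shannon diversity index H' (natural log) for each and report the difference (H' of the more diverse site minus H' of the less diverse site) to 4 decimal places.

0.3121

Community X: N=5, proportions 0.2, 0.2, 0.2, 0.4, giving H' = 1.332179 (working shown to 6 dp, full precision carried).
Community Y: N=148, proportions 0.074324, 0.081081, 0.067568, 0.702703, 0.074324, giving H' = 1.020083.
Difference = |1.332179 − 1.020083| = 0.312096, i.e. 0.3121 to 4 decimal places.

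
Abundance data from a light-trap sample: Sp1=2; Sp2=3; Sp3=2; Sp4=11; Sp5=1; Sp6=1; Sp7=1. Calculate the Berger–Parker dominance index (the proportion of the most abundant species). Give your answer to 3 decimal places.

0.524

Total N = 2+3+2+11+1+1+1 = 21, so the proportions are 0.09524, 0.14286, 0.09524, 0.52381, 0.04762, 0.04762, 0.04762 (working shown to 5 dp, full precision carried).
The largest proportion is 0.52381, i.e. d = 0.524 to 3 decimal places.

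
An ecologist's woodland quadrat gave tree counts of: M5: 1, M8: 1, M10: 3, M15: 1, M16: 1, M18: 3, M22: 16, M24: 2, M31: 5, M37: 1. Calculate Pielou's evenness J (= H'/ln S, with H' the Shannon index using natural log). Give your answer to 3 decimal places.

0.760

Total N = 1+1+3+1+1+3+16+2+5+1 = 34, so the proportions are 0.02941, 0.02941, 0.08824, 0.02941, 0.02941, 0.08824, 0.47059, 0.05882, 0.14706, 0.02941 (working shown to 5 dp, full precision carried).
H' = −Σ pᵢ ln pᵢ = −((-0.10372) + (-0.10372) + (-0.21421) + (-0.10372) + (-0.10372) + (-0.21421) + (-0.35472) + (-0.16666) + (-0.28190) + (-0.10372)) = 1.75028.
With S = 10 species, ln S = 2.30259, so J = 1.75028/2.30259 = 0.76014, i.e. 0.760 to 3 decimal places.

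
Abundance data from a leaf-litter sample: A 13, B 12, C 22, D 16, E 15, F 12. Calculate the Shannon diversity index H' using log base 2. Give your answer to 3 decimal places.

2.549

Total N = 13+12+22+16+15+12 = 90, so the proportions are 0.14444, 0.13333, 0.24444, 0.17778, 0.16667, 0.13333 (working shown to 5 dp, full precision carried).
Each pᵢ log₂ pᵢ term: 0.14444×(-2.79141)=-0.40320, 0.13333×(-2.90689)=-0.38759, 0.24444×(-2.03242)=-0.49681, 0.17778×(-2.49185)=-0.44300, 0.16667×(-2.58496)=-0.43083, 0.13333×(-2.90689)=-0.38759.
Sum = -2.54901, so H' = 2.549.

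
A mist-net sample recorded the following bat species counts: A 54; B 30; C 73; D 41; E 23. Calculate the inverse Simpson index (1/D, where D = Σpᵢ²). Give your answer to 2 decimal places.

4.30

Total N = 54+30+73+41+23 = 221, so the proportions are 0.244344, 0.135747, 0.330317, 0.18552, 0.104072 (working shown to 6 dp, full precision carried).
D = 0.244344² + 0.135747² + 0.330317² + 0.18552² + 0.104072² = 0.059704 + 0.018427 + 0.109109 + 0.034418 + 0.010831 = 0.232489.
So 1/D = 4.3013, i.e. 4.30 to 2 decimal places.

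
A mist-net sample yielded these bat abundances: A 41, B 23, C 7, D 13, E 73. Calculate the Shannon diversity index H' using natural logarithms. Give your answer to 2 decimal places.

1.33

Total N = 41+23+7+13+73 = 157, so the proportions are 0.2611, 0.1465, 0.0446, 0.0828, 0.465 (working shown to 4 dp, full precision carried).
Each pᵢ ln pᵢ term: 0.2611×(-1.3427)=-0.3506, 0.1465×(-1.9208)=-0.2814, 0.0446×(-3.1103)=-0.1387, 0.0828×(-2.4913)=-0.2063, 0.465×(-0.7658)=-0.3561.
Sum = -1.3330, so H' = 1.33.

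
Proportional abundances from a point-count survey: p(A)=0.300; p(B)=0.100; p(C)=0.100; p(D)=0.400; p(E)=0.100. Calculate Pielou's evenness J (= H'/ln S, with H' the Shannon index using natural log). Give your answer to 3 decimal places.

0.881

H' = −Σ pᵢ ln pᵢ = −((-0.36119) + (-0.23026) + (-0.23026) + (-0.36652) + (-0.23026)) = 1.41848 (working shown to 5 dp, full precision carried).
With S = 5 species, ln S = 1.60944, so J = 1.41848/1.60944 = 0.88135, i.e. 0.881 to 3 decimal places.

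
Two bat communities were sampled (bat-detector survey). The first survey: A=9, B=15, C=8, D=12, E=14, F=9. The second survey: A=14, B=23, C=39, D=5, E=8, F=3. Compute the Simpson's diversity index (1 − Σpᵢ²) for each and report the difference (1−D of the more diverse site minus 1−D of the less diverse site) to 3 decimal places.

0.101

The first survey: N=67, proportions 0.13433, 0.22388, 0.1194, 0.1791, 0.20896, 0.13433, giving 1−D = 0.82379 (working shown to 5 dp, full precision carried).
The second survey: N=92, proportions 0.15217, 0.25, 0.42391, 0.05435, 0.08696, 0.03261, giving 1−D = 0.72306.
Difference = |0.82379 − 0.72306| = 0.10073, i.e. 0.101 to 3 decimal places.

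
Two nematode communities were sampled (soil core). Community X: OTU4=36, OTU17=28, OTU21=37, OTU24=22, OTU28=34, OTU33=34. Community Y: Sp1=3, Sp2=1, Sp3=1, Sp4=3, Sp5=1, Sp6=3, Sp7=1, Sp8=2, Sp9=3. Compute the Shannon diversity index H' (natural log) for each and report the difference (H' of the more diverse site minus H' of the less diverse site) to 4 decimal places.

Community X: N=191, proportions 0.188482, 0.146597, 0.193717, 0.115183, 0.17801, 0.17801, giving H' = 1.777363 (working shown to 6 dp, full precision carried).
Community Y: N=18, proportions 0.166667, 0.055556, 0.055556, 0.166667, 0.055556, 0.166667, 0.055556, 0.111111, 0.166667, giving H' = 2.080947.
Difference = |1.777363 − 2.080947| = 0.303584, i.e. 0.3036 to 4 decimal places.

0.3036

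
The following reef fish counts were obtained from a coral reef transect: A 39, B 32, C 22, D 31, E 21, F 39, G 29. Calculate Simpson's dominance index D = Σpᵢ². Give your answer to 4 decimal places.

0.1497

Total N = 39+32+22+31+21+39+29 = 213, so the proportions are 0.183099, 0.150235, 0.103286, 0.14554, 0.098592, 0.183099, 0.13615 (working shown to 6 dp, full precision carried).
D = 0.183099² + 0.150235² + 0.103286² + 0.14554² + 0.098592² + 0.183099² + 0.13615² = 0.033525 + 0.022570 + 0.010668 + 0.021182 + 0.009720 + 0.033525 + 0.018537 = 0.149728.
To 4 decimal places, D = 0.1497.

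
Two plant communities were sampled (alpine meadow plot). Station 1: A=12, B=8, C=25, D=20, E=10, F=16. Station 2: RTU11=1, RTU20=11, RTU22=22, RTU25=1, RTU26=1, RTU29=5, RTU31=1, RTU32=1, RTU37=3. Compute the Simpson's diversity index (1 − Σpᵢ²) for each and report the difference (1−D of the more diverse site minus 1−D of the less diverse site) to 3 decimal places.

Station 1: N=91, proportions 0.13187, 0.08791, 0.27473, 0.21978, 0.10989, 0.17582, giving 1−D = 0.80811 (working shown to 5 dp, full precision carried).
Station 2: N=46, proportions 0.02174, 0.23913, 0.47826, 0.02174, 0.02174, 0.1087, 0.02174, 0.02174, 0.06522, giving 1−D = 0.69565.
Difference = |0.80811 − 0.69565| = 0.11246, i.e. 0.112 to 3 decimal places.

0.112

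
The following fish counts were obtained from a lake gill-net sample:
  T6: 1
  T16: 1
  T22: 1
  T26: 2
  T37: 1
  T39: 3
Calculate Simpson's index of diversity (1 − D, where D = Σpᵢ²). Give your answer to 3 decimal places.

0.790

Total N = 1+1+1+2+1+3 = 9, so the proportions are 0.11111, 0.11111, 0.11111, 0.22222, 0.11111, 0.33333 (working shown to 5 dp, full precision carried).
D = 0.11111² + 0.11111² + 0.11111² + 0.22222² + 0.11111² + 0.33333² = 0.01235 + 0.01235 + 0.01235 + 0.04938 + 0.01235 + 0.11111 = 0.20988.
So 1 − D = 0.79012, i.e. 0.790 to 3 decimal places.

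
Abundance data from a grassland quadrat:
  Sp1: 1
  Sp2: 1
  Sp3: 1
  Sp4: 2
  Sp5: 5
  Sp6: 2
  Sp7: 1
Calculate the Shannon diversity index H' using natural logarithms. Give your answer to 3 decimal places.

1.733

Total N = 1+1+1+2+5+2+1 = 13, so the proportions are 0.07692, 0.07692, 0.07692, 0.15385, 0.38462, 0.15385, 0.07692 (working shown to 5 dp, full precision carried).
Each pᵢ ln pᵢ term: 0.07692×(-2.56495)=-0.19730, 0.07692×(-2.56495)=-0.19730, 0.07692×(-2.56495)=-0.19730, 0.15385×(-1.87180)=-0.28797, 0.38462×(-0.95551)=-0.36750, 0.15385×(-1.87180)=-0.28797, 0.07692×(-2.56495)=-0.19730.
Sum = -1.73266, so H' = 1.733.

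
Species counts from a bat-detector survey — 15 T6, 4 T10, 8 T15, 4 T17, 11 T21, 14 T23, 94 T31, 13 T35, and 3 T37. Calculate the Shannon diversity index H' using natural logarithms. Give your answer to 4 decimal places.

1.5254

Total N = 15+4+8+4+11+14+94+13+3 = 166, so the proportions are 0.090361, 0.024096, 0.048193, 0.024096, 0.066265, 0.084337, 0.566265, 0.078313, 0.018072 (working shown to 6 dp, full precision carried).
Each pᵢ ln pᵢ term: 0.090361×(-2.403938)=-0.217223, 0.024096×(-3.725693)=-0.089776, 0.048193×(-3.032546)=-0.146147, 0.024096×(-3.725693)=-0.089776, 0.066265×(-2.714093)=-0.179850, 0.084337×(-2.472930)=-0.208560, 0.566265×(-0.568693)=-0.322031, 0.078313×(-2.547038)=-0.199467, 0.018072×(-4.013375)=-0.072531.
Sum = -1.525360, so H' = 1.5254.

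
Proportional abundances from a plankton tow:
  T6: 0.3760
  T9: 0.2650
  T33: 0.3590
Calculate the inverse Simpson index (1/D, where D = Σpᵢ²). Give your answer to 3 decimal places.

2.937

D = 0.376² + 0.265² + 0.359² = 0.141376 + 0.070225 + 0.128881 = 0.340482 (working shown to 6 dp, full precision carried).
So 1/D = 2.93701, i.e. 2.937 to 3 decimal places.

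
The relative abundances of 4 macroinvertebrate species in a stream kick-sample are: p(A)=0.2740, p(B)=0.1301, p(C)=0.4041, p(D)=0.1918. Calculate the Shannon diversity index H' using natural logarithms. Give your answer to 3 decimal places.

1.303

Each pᵢ ln pᵢ term (working shown to 5 dp, full precision carried): 0.274×(-1.29463)=-0.35473, 0.1301×(-2.03945)=-0.26533, 0.4041×(-0.90609)=-0.36615, 0.1918×(-1.65130)=-0.31672.
Sum = -1.30293, so H' = 1.303.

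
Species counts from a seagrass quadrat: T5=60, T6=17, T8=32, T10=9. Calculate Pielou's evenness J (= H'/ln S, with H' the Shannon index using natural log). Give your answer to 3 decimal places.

0.846

Total N = 60+17+32+9 = 118, so the proportions are 0.50847, 0.14407, 0.27119, 0.07627 (working shown to 5 dp, full precision carried).
H' = −Σ pᵢ ln pᵢ = −((-0.34390) + (-0.27913) + (-0.35388) + (-0.19628)) = 1.17319.
With S = 4 species, ln S = 1.38629, so J = 1.17319/1.38629 = 0.84628, i.e. 0.846 to 3 decimal places.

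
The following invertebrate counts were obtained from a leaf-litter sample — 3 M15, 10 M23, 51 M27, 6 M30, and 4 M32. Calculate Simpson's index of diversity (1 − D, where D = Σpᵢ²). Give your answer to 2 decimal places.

0.50

Total N = 3+10+51+6+4 = 74, so the proportions are 0.0405, 0.1351, 0.6892, 0.0811, 0.0541 (working shown to 4 dp, full precision carried).
D = 0.0405² + 0.1351² + 0.6892² + 0.0811² + 0.0541² = 0.0016 + 0.0183 + 0.4750 + 0.0066 + 0.0029 = 0.5044.
So 1 − D = 0.4956, i.e. 0.50 to 2 decimal places.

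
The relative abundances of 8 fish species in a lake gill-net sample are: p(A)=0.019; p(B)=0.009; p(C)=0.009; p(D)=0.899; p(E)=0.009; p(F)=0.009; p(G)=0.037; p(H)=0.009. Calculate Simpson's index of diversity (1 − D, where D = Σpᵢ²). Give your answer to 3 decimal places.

D = 0.019² + 0.009² + 0.009² + 0.899² + 0.009² + 0.009² + 0.037² + 0.009² = 0.00036 + 0.00008 + 0.00008 + 0.80820 + 0.00008 + 0.00008 + 0.00137 + 0.00008 = 0.81034 (working shown to 5 dp, full precision carried).
So 1 − D = 0.18966, i.e. 0.190 to 3 decimal places.

0.190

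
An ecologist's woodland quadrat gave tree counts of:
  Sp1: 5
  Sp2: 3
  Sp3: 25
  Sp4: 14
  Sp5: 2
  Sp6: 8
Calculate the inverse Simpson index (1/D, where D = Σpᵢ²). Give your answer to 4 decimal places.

3.5200

Total N = 5+3+25+14+2+8 = 57, so the proportions are 0.0877193, 0.05263158, 0.43859649, 0.24561404, 0.03508772, 0.14035088 (working shown to 8 dp, full precision carried).
D = 0.0877193² + 0.05263158² + 0.43859649² + 0.24561404² + 0.03508772² + 0.14035088² = 0.00769468 + 0.00277008 + 0.19236688 + 0.06032625 + 0.00123115 + 0.01969837 = 0.28408741.
So 1/D = 3.520043, i.e. 3.5200 to 4 decimal places.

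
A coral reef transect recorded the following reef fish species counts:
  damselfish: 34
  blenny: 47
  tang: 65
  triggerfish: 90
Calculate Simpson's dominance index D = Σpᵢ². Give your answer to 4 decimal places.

0.2817

Total N = 34+47+65+90 = 236, so the proportions are 0.144068, 0.199153, 0.275424, 0.381356 (working shown to 6 dp, full precision carried).
D = 0.144068² + 0.199153² + 0.275424² + 0.381356² = 0.020756 + 0.039662 + 0.075858 + 0.145432 = 0.281708.
To 4 decimal places, D = 0.2817.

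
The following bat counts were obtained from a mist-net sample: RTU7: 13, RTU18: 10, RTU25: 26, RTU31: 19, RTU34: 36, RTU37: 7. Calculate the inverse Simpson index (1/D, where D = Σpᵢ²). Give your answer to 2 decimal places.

Total N = 13+10+26+19+36+7 = 111, so the proportions are 0.117117, 0.09009, 0.234234, 0.171171, 0.324324, 0.063063 (working shown to 6 dp, full precision carried).
D = 0.117117² + 0.09009² + 0.234234² + 0.171171² + 0.324324² + 0.063063² = 0.013716 + 0.008116 + 0.054866 + 0.029300 + 0.105186 + 0.003977 = 0.215161.
So 1/D = 4.6477, i.e. 4.65 to 2 decimal places.

4.65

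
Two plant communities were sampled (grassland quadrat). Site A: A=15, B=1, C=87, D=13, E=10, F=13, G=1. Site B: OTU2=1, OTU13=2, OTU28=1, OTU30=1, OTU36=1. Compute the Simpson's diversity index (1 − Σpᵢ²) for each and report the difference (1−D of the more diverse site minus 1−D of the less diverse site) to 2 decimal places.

0.20

Site A: N=140, proportions 0.1071, 0.0071, 0.6214, 0.0929, 0.0714, 0.0929, 0.0071, giving 1−D = 0.5799 (working shown to 4 dp, full precision carried).
Site B: N=6, proportions 0.1667, 0.3333, 0.1667, 0.1667, 0.1667, giving 1−D = 0.7778.
Difference = |0.5799 − 0.7778| = 0.1979, i.e. 0.20 to 2 decimal places.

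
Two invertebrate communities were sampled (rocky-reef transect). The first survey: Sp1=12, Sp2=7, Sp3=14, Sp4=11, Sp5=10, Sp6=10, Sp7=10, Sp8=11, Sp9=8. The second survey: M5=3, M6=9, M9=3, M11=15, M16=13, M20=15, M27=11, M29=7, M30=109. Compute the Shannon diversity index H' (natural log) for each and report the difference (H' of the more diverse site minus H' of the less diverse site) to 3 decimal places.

The first survey: N=93, proportions 0.12903, 0.07527, 0.15054, 0.11828, 0.10753, 0.10753, 0.10753, 0.11828, 0.08602, giving H' = 2.17933 (working shown to 5 dp, full precision carried).
The second survey: N=185, proportions 0.01622, 0.04865, 0.01622, 0.08108, 0.07027, 0.08108, 0.05946, 0.03784, 0.58919, giving H' = 1.47815.
Difference = |2.17933 − 1.47815| = 0.70118, i.e. 0.701 to 3 decimal places.

0.701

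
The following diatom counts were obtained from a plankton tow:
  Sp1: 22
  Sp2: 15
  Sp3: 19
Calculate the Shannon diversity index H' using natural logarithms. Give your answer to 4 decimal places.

Total N = 22+15+19 = 56, so the proportions are 0.392857, 0.267857, 0.339286 (working shown to 6 dp, full precision carried).
Each pᵢ ln pᵢ term: 0.392857×(-0.934309)=-0.367050, 0.267857×(-1.317301)=-0.352849, 0.339286×(-1.080913)=-0.366738.
Sum = -1.086637, so H' = 1.0866.

1.0866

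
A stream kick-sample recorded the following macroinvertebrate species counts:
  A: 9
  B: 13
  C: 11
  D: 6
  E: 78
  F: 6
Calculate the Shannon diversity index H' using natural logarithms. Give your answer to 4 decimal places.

1.2283

Total N = 9+13+11+6+78+6 = 123, so the proportions are 0.073171, 0.105691, 0.089431, 0.04878, 0.634146, 0.04878 (working shown to 6 dp, full precision carried).
Each pᵢ ln pᵢ term: 0.073171×(-2.614960)=-0.191339, 0.105691×(-2.247235)=-0.237513, 0.089431×(-2.414289)=-0.215912, 0.04878×(-3.020425)=-0.147338, 0.634146×(-0.455476)=-0.288838, 0.04878×(-3.020425)=-0.147338.
Sum = -1.228277, so H' = 1.2283.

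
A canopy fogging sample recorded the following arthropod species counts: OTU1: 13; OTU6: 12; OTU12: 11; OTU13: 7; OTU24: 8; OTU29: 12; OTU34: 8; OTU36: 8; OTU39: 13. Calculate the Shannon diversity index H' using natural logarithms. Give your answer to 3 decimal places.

2.171

Total N = 13+12+11+7+8+12+8+8+13 = 92, so the proportions are 0.1413, 0.13043, 0.11957, 0.07609, 0.08696, 0.13043, 0.08696, 0.08696, 0.1413 (working shown to 5 dp, full precision carried).
Each pᵢ ln pᵢ term: 0.1413×(-1.95684)=-0.27651, 0.13043×(-2.03688)=-0.26568, 0.11957×(-2.12389)=-0.25394, 0.07609×(-2.57588)=-0.19599, 0.08696×(-2.44235)=-0.21238, 0.13043×(-2.03688)=-0.26568, 0.08696×(-2.44235)=-0.21238, 0.08696×(-2.44235)=-0.21238, 0.1413×(-1.95684)=-0.27651.
Sum = -2.17145, so H' = 2.171.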